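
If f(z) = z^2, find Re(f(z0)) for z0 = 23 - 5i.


Step 1: z0 = 23 - 5i
Step 2: z0^2 = 23^2 - (-5)^2 - 230i
Step 3: real part = 529 - 25 = 504

504


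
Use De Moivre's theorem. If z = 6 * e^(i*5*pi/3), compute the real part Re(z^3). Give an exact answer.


Step 1: By De Moivre's theorem, z^3 = 6^3 * e^(i*3*5*pi/3) = 216 * (cos(5*pi) + i*sin(5*pi))
Step 2: |z|^3 = 6^3 = 216
Step 3: Reduce the angle mod 2*pi: 5*pi - 4*pi = pi
Step 4: cos(pi) = -1
Step 5: Re(z^3) = 216 * (-1) = -216

-216


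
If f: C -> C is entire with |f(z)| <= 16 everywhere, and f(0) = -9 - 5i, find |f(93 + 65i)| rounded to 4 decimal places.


Step 1: By Liouville's theorem, a bounded entire function is constant.
Step 2: f(z) = f(0) = -9 - 5i for all z.
Step 3: |f(w)| = |-9 - 5i| = sqrt(81 + 25)
Step 4: = 10.2956

10.2956


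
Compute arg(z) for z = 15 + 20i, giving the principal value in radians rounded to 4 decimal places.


Step 1: z = 15 + 20i
Step 2: arg(z) = atan2(20, 15)
Step 3: arg(z) = 0.9273

0.9273


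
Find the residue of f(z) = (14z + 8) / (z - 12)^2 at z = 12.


Step 1: Pole of order 2 at z = 12
Step 2: Res = lim d/dz [(z - 12)^2 * f(z)] as z -> 12
Step 3: (z - 12)^2 * f(z) = 14z + 8
Step 4: d/dz[14z + 8] = 14

14


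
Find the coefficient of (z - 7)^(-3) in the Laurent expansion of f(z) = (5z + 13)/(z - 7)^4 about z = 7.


Step 1: Write the numerator in powers of (z - 7): 5z + 13 = 5(z - 7) + (5*7 + 13) = 5(z - 7) + 48
Step 2: Divide by (z - 7)^4: f(z) = 48(z - 7)^(-4) + 5(z - 7)^(-3)
Step 3: This finite sum is the Laurent series of f about z = 7.
Step 4: Coefficient of (z - 7)^(-3) = coefficient of (z - 7) in the re-centred numerator = 5

5


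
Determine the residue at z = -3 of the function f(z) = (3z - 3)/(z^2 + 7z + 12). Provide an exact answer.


Step 1: Q(z) = z^2 + 7z + 12 = (z + 3)(z + 4)
Step 2: Q'(z) = 2z + 7
Step 3: Q'(-3) = 1, P(-3) = -12
Step 4: Res = P(-3)/Q'(-3) = -12/1 = -12

-12


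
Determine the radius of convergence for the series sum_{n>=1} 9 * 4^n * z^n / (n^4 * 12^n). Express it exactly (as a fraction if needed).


Step 1: General term a_n = 9 * 4^n / (n^4 * 12^n)
Step 2: By the root test, |a_n|^(1/n) = 9^(1/n) * 4 / (n^(4/n) * 12) -> 4/12 as n -> infinity (since 9^(1/n) -> 1 and n^(4/n) -> 1)
Step 3: R = 1/lim|a_n|^(1/n) = 12/4 = 3

3


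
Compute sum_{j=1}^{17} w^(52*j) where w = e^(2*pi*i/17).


Step 1: The sum sum_{j=1}^{n} w^(k*j) equals n if n | k, else 0.
Step 2: Here n = 17, k = 52
Step 3: Does n divide k? 17 | 52 -> False
Step 4: Sum = 0

0


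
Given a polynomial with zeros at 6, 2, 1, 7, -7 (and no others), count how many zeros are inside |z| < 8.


Step 1: Check each root:
  z = 6: |6| = 6 < 8
  z = 2: |2| = 2 < 8
  z = 1: |1| = 1 < 8
  z = 7: |7| = 7 < 8
  z = -7: |-7| = 7 < 8
Step 2: Count = 5

5


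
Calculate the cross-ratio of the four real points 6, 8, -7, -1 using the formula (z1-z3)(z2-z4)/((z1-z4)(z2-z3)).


Step 1: (z1-z3)(z2-z4) = 13 * 9 = 117
Step 2: (z1-z4)(z2-z3) = 7 * 15 = 105
Step 3: Cross-ratio = 117/105 = 39/35

39/35


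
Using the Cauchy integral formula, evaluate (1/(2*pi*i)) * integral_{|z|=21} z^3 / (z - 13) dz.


Step 1: f(z) = z^3, a = 13 is inside |z| = 21
Step 2: By Cauchy integral formula: (1/(2pi*i)) * integral = f(a)
Step 3: f(13) = 13^3 = 2197

2197


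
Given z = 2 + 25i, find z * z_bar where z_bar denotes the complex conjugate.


Step 1: conj(z) = 2 - 25i
Step 2: z * conj(z) = 2^2 + 25^2
Step 3: = 4 + 625 = 629

629


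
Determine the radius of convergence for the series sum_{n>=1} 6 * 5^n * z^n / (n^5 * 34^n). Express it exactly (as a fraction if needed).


Step 1: General term a_n = 6 * 5^n / (n^5 * 34^n)
Step 2: By the root test, |a_n|^(1/n) = 6^(1/n) * 5 / (n^(5/n) * 34) -> 5/34 as n -> infinity (since 6^(1/n) -> 1 and n^(5/n) -> 1)
Step 3: R = 1/lim|a_n|^(1/n) = 34/5

34/5


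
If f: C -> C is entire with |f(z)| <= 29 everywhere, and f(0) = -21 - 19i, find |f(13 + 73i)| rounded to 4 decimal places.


Step 1: By Liouville's theorem, a bounded entire function is constant.
Step 2: f(z) = f(0) = -21 - 19i for all z.
Step 3: |f(w)| = |-21 - 19i| = sqrt(441 + 361)
Step 4: = 28.3196

28.3196


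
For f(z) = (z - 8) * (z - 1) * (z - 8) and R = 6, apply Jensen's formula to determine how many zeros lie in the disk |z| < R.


Jensen's formula: (1/2pi)*integral log|f(Re^it)|dt = log|f(0)| + sum_{|a_k|<R} log(R/|a_k|)
Step 1: f(0) = (-8) * (-1) * (-8) = -64
Step 2: log|f(0)| = log|8| + log|1| + log|8| = 4.1589
Step 3: Zeros inside |z| < 6: 1
Step 4: Jensen sum = log(6/1) = 1.7918
Step 5: n(R) = number of terms in the Jensen sum = count of zeros inside |z| < 6 = 1

1


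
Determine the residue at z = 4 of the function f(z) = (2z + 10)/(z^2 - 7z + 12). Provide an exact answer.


Step 1: Q(z) = z^2 - 7z + 12 = (z - 4)(z - 3)
Step 2: Q'(z) = 2z - 7
Step 3: Q'(4) = 1, P(4) = 18
Step 4: Res = P(4)/Q'(4) = 18/1 = 18

18


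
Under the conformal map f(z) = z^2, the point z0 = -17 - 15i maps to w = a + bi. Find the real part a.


Step 1: z0 = -17 - 15i
Step 2: z0^2 = (-17)^2 - (-15)^2 + 510i
Step 3: real part = 289 - 225 = 64

64


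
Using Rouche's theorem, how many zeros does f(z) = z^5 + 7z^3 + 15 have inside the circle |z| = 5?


Step 1: On |z| = 5 the three terms have sizes |z^5| = 5^5 = 3125, |7z^3| = 7*5^3 = 875, |15| = 15
Step 2: The dominant term is g(z) = z^5; let h(z) = 7z^3 + 15 so f = g + h
Step 3: On |z| = 5: |g| = 3125 and |h| <= 875 + 15 = 890
Step 4: Since 3125 > 890, |h| < |g| on |z| = 5, so by Rouche f has the same number of zeros as g inside |z| < 5
Step 5: g(z) = z^5 has 5 zeros (all at the origin) inside |z| < 5. Answer = 5

5


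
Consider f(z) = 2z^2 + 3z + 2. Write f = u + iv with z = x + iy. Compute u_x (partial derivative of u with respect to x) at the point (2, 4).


Step 1: f(z) = 2(x+iy)^2 + 3(x+iy) + 2
Step 2: u = 2(x^2 - y^2) + 3x + 2
Step 3: u_x = 4x + 3
Step 4: At (2, 4): u_x = 8 + 3 = 11

11


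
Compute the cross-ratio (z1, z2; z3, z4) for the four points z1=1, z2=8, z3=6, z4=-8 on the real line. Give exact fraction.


Step 1: (z1-z3)(z2-z4) = (-5) * 16 = -80
Step 2: (z1-z4)(z2-z3) = 9 * 2 = 18
Step 3: Cross-ratio = -80/18 = -40/9

-40/9


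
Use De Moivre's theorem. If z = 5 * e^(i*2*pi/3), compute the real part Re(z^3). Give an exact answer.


Step 1: By De Moivre's theorem, z^3 = 5^3 * e^(i*3*2*pi/3) = 125 * (cos(2*pi) + i*sin(2*pi))
Step 2: |z|^3 = 5^3 = 125
Step 3: Reduce the angle mod 2*pi: 2*pi - 2*pi = 0
Step 4: cos(0) = 1
Step 5: Re(z^3) = 125 * 1 = 125

125


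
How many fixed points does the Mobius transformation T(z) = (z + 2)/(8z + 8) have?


Step 1: Fixed points satisfy T(z) = z
Step 2: 8z^2 + 7z - 2 = 0
Step 3: Discriminant = 7^2 - 4*8*(-2) = 113
Step 4: Number of fixed points = 2

2


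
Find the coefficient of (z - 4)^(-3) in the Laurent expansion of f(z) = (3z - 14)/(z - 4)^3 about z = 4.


Step 1: Write the numerator in powers of (z - 4): 3z - 14 = 3(z - 4) + (3*4 - 14) = 3(z - 4) - 2
Step 2: Divide by (z - 4)^3: f(z) = -2(z - 4)^(-3) + 3(z - 4)^(-2)
Step 3: This finite sum is the Laurent series of f about z = 4.
Step 4: Coefficient of (z - 4)^(-3) = 3*4 - 14 = -2

-2


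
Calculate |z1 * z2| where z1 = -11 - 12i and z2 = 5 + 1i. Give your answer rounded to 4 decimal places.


Step 1: |z1| = sqrt((-11)^2 + (-12)^2) = sqrt(265)
Step 2: |z2| = sqrt(5^2 + 1^2) = sqrt(26)
Step 3: |z1*z2| = |z1|*|z2| = sqrt(265) * sqrt(26) = sqrt(265 * 26) = sqrt(6890)
Step 4: = 83.006

83.006


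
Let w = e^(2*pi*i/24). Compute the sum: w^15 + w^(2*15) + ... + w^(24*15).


Step 1: The sum sum_{j=1}^{n} w^(k*j) equals n if n | k, else 0.
Step 2: Here n = 24, k = 15
Step 3: Does n divide k? 24 | 15 -> False
Step 4: Sum = 0

0


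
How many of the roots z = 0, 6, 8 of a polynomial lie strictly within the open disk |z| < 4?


Step 1: Check each root:
  z = 0: |0| = 0 < 4
  z = 6: |6| = 6 >= 4
  z = 8: |8| = 8 >= 4
Step 2: Count = 1

1


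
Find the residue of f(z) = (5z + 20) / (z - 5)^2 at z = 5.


Step 1: Pole of order 2 at z = 5
Step 2: Res = lim d/dz [(z - 5)^2 * f(z)] as z -> 5
Step 3: (z - 5)^2 * f(z) = 5z + 20
Step 4: d/dz[5z + 20] = 5

5


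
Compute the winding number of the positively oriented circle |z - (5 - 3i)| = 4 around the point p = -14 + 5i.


Step 1: Center c = (5, -3), radius = 4
Step 2: |p - c|^2 = (-19)^2 + 8^2 = 425
Step 3: r^2 = 16
Step 4: |p-c| > r so winding number = 0

0


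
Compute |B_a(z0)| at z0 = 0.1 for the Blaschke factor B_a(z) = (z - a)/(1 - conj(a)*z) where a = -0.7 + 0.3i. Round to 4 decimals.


Step 1: Numerator z0 - a = 0.1 - (-0.7 + 0.3i) = 0.8 - 0.3i
Step 2: Denominator 1 - conj(a)*z0 = 1 - (-0.7 - 0.3i)*0.1 = 1.07 + 0.03i
Step 3: |z0 - a|^2 = 0.8^2 + (-0.3)^2 = 0.73; |1 - conj(a)*z0|^2 = 1.07^2 + 0.03^2 = 1.1458
Step 4: |B_a(0.1)| = sqrt(0.73 / 1.1458) = sqrt(0.637109)
Step 5: = 0.7982

0.7982


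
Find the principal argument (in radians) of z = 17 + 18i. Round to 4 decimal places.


Step 1: z = 17 + 18i
Step 2: arg(z) = atan2(18, 17)
Step 3: arg(z) = 0.814

0.814


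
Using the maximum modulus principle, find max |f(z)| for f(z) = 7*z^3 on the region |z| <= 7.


Step 1: On |z| = 7, |f(z)| = 7 * |z|^3 = 7 * 7^3
Step 2: By maximum modulus principle, maximum is on boundary.
Step 3: Maximum = 7 * 343 = 2401

2401


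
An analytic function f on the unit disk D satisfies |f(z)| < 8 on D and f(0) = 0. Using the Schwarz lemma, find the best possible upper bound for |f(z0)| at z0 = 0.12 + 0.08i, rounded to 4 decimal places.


Step 1: g = f/8 maps D -> D with g(0) = 0, so by the Schwarz lemma |g(z)| <= |z|, i.e. |f(z)| <= 8|z|; this is sharp (f(z) = 8z).
Step 2: |z0|^2 = 0.12^2 + 0.08^2 = 0.0208
Step 3: |z0| = sqrt(0.0208) = 0.144222
Step 4: Best bound = 8 * |z0| = 8 * 0.144222 = 1.1538

1.1538


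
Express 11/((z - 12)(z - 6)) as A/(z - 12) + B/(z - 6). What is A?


Step 1: Multiply both sides by (z - 12) and set z = 12
Step 2: A = 11 / (12 - 6)
Step 3: A = 11 / 6
Step 4: A = 11/6

11/6


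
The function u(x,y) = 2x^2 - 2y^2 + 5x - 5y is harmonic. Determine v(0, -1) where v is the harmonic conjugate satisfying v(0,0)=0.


Step 1: v_x = -u_y = 4y + 5
Step 2: v_y = u_x = 4x + 5
Step 3: v = 4xy + 5x + 5y + C
Step 4: v(0,0) = 0 => C = 0
Step 5: v(0, -1) = -5

-5


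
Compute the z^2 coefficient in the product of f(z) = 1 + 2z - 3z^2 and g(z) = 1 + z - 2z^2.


Step 1: z^2 term in f*g comes from: (1)*(-2z^2) + (2z)*(z) + (-3z^2)*(1)
Step 2: = -2 + 2 - 3
Step 3: = -3

-3


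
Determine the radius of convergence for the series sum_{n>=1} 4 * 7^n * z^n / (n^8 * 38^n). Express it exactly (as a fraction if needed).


Step 1: General term a_n = 4 * 7^n / (n^8 * 38^n)
Step 2: By the root test, |a_n|^(1/n) = 4^(1/n) * 7 / (n^(8/n) * 38) -> 7/38 as n -> infinity (since 4^(1/n) -> 1 and n^(8/n) -> 1)
Step 3: R = 1/lim|a_n|^(1/n) = 38/7

38/7


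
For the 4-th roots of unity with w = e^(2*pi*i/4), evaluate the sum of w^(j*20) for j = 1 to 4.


Step 1: The sum sum_{j=1}^{n} w^(k*j) equals n if n | k, else 0.
Step 2: Here n = 4, k = 20
Step 3: Does n divide k? 4 | 20 -> True
Step 4: Sum = 4

4


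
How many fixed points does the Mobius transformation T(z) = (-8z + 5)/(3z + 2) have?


Step 1: Fixed points satisfy T(z) = z
Step 2: 3z^2 + 10z - 5 = 0
Step 3: Discriminant = 10^2 - 4*3*(-5) = 160
Step 4: Number of fixed points = 2

2


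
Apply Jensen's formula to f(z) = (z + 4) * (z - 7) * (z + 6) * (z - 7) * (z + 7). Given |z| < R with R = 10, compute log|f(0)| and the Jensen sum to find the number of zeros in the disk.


Jensen's formula: (1/2pi)*integral log|f(Re^it)|dt = log|f(0)| + sum_{|a_k|<R} log(R/|a_k|)
Step 1: f(0) = 4 * (-7) * 6 * (-7) * 7 = 8232
Step 2: log|f(0)| = log|-4| + log|7| + log|-6| + log|7| + log|-7| = 9.0158
Step 3: Zeros inside |z| < 10: -4, 7, -6, 7, -7
Step 4: Jensen sum = log(10/4) + log(10/7) + log(10/6) + log(10/7) + log(10/7) = 2.4971
Step 5: n(R) = number of terms in the Jensen sum = count of zeros inside |z| < 10 = 5

5


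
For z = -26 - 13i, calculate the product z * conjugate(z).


Step 1: conj(z) = -26 + 13i
Step 2: z * conj(z) = (-26)^2 + (-13)^2
Step 3: = 676 + 169 = 845

845


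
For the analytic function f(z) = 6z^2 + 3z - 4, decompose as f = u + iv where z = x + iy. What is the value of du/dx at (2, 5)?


Step 1: f(z) = 6(x+iy)^2 + 3(x+iy) - 4
Step 2: u = 6(x^2 - y^2) + 3x - 4
Step 3: u_x = 12x + 3
Step 4: At (2, 5): u_x = 24 + 3 = 27

27


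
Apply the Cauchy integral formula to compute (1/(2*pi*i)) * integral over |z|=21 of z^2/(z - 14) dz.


Step 1: f(z) = z^2, a = 14 is inside |z| = 21
Step 2: By Cauchy integral formula: (1/(2pi*i)) * integral = f(a)
Step 3: f(14) = 14^2 = 196

196


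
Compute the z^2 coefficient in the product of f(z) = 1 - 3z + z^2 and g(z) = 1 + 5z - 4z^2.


Step 1: z^2 term in f*g comes from: (1)*(-4z^2) + (-3z)*(5z) + (z^2)*(1)
Step 2: = -4 - 15 + 1
Step 3: = -18

-18


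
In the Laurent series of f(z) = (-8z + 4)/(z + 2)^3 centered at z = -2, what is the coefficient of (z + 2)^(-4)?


Step 1: Write the numerator in powers of (z + 2): -8z + 4 = -8(z + 2) + (-8*(-2) + 4) = -8(z + 2) + 20
Step 2: Divide by (z + 2)^3: f(z) = 20(z + 2)^(-3) - 8(z + 2)^(-2)
Step 3: This finite sum is the Laurent series of f about z = -2.
Step 4: Only the powers -3 and -2 appear, so the coefficient of (z + 2)^(-4) = 0

0


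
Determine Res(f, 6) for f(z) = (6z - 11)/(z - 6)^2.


Step 1: Pole of order 2 at z = 6
Step 2: Res = lim d/dz [(z - 6)^2 * f(z)] as z -> 6
Step 3: (z - 6)^2 * f(z) = 6z - 11
Step 4: d/dz[6z - 11] = 6

6


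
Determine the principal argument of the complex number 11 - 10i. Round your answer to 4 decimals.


Step 1: z = 11 - 10i
Step 2: arg(z) = atan2(-10, 11)
Step 3: arg(z) = -0.7378

-0.7378


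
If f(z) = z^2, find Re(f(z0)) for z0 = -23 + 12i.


Step 1: z0 = -23 + 12i
Step 2: z0^2 = (-23)^2 - 12^2 - 552i
Step 3: real part = 529 - 144 = 385

385


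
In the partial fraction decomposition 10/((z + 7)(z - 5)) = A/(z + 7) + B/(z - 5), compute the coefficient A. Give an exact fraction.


Step 1: Multiply both sides by (z + 7) and set z = -7
Step 2: A = 10 / (-7 - 5)
Step 3: A = 10 / (-12)
Step 4: A = -5/6

-5/6


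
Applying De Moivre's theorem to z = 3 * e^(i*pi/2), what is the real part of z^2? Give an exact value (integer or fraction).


Step 1: By De Moivre's theorem, z^2 = 3^2 * e^(i*2*pi/2) = 9 * (cos(pi) + i*sin(pi))
Step 2: |z|^2 = 3^2 = 9
Step 3: The angle pi already lies in [0, 2*pi)
Step 4: cos(pi) = -1
Step 5: Re(z^2) = 9 * (-1) = -9

-9


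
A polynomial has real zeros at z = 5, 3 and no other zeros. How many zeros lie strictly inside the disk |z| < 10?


Step 1: Check each root:
  z = 5: |5| = 5 < 10
  z = 3: |3| = 3 < 10
Step 2: Count = 2

2


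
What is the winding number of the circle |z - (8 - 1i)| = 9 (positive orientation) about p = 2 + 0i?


Step 1: Center c = (8, -1), radius = 9
Step 2: |p - c|^2 = (-6)^2 + 1^2 = 37
Step 3: r^2 = 81
Step 4: |p-c| < r so winding number = 1

1


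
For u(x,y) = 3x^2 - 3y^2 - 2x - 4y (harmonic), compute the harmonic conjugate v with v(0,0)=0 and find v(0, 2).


Step 1: v_x = -u_y = 6y + 4
Step 2: v_y = u_x = 6x - 2
Step 3: v = 6xy + 4x - 2y + C
Step 4: v(0,0) = 0 => C = 0
Step 5: v(0, 2) = -4

-4


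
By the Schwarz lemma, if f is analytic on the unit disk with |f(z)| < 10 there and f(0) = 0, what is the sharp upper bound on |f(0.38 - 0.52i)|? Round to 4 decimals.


Step 1: g = f/10 maps D -> D with g(0) = 0, so by the Schwarz lemma |g(z)| <= |z|, i.e. |f(z)| <= 10|z|; this is sharp (f(z) = 10z).
Step 2: |z0|^2 = 0.38^2 + (-0.52)^2 = 0.4148
Step 3: |z0| = sqrt(0.4148) = 0.64405
Step 4: Best bound = 10 * |z0| = 10 * 0.64405 = 6.4405

6.4405


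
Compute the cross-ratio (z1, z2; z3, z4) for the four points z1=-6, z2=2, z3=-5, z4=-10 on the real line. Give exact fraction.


Step 1: (z1-z3)(z2-z4) = (-1) * 12 = -12
Step 2: (z1-z4)(z2-z3) = 4 * 7 = 28
Step 3: Cross-ratio = -12/28 = -3/7

-3/7


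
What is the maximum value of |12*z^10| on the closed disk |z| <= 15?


Step 1: On |z| = 15, |f(z)| = 12 * |z|^10 = 12 * 15^10
Step 2: By maximum modulus principle, maximum is on boundary.
Step 3: Maximum = 12 * 576650390625 = 6919804687500

6919804687500


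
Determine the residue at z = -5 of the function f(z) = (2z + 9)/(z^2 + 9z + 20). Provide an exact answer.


Step 1: Q(z) = z^2 + 9z + 20 = (z + 5)(z + 4)
Step 2: Q'(z) = 2z + 9
Step 3: Q'(-5) = -1, P(-5) = -1
Step 4: Res = P(-5)/Q'(-5) = -1/(-1) = 1

1


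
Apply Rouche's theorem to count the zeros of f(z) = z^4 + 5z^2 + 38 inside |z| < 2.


Step 1: On |z| = 2 the three terms have sizes |z^4| = 2^4 = 16, |5z^2| = 5*2^2 = 20, |38| = 38
Step 2: The dominant term is g(z) = 38; let h(z) = z^4 + 5z^2 so f = g + h
Step 3: On |z| = 2: |g| = 38 and |h| <= 16 + 20 = 36
Step 4: Since 38 > 36, |h| < |g| on |z| = 2, so by Rouche f has the same number of zeros as g inside |z| < 2
Step 5: g(z) = 38 is a nonzero constant with no zeros inside |z| < 2. Answer = 0

0


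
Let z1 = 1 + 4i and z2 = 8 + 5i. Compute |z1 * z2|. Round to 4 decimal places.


Step 1: |z1| = sqrt(1^2 + 4^2) = sqrt(17)
Step 2: |z2| = sqrt(8^2 + 5^2) = sqrt(89)
Step 3: |z1*z2| = |z1|*|z2| = sqrt(17) * sqrt(89) = sqrt(17 * 89) = sqrt(1513)
Step 4: = 38.8973

38.8973


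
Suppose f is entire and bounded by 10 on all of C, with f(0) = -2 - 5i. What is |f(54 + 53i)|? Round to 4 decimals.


Step 1: By Liouville's theorem, a bounded entire function is constant.
Step 2: f(z) = f(0) = -2 - 5i for all z.
Step 3: |f(w)| = |-2 - 5i| = sqrt(4 + 25)
Step 4: = 5.3852

5.3852


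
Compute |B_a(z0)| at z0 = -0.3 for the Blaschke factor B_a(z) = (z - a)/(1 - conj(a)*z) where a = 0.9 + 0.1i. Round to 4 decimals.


Step 1: Numerator z0 - a = -0.3 - (0.9 + 0.1i) = -1.2 - 0.1i
Step 2: Denominator 1 - conj(a)*z0 = 1 - (0.9 - 0.1i)*(-0.3) = 1.27 - 0.03i
Step 3: |z0 - a|^2 = (-1.2)^2 + (-0.1)^2 = 1.45; |1 - conj(a)*z0|^2 = 1.27^2 + (-0.03)^2 = 1.6138
Step 4: |B_a(-0.3)| = sqrt(1.45 / 1.6138) = sqrt(0.8985)
Step 5: = 0.9479

0.9479


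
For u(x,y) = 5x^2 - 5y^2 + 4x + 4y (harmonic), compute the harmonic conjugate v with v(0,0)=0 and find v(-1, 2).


Step 1: v_x = -u_y = 10y - 4
Step 2: v_y = u_x = 10x + 4
Step 3: v = 10xy - 4x + 4y + C
Step 4: v(0,0) = 0 => C = 0
Step 5: v(-1, 2) = -8

-8


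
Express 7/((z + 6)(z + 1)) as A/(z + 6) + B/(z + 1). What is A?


Step 1: Multiply both sides by (z + 6) and set z = -6
Step 2: A = 7 / (-6 + 1)
Step 3: A = 7 / (-5)
Step 4: A = -7/5

-7/5


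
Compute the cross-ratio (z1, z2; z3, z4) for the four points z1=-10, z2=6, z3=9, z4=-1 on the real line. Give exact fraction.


Step 1: (z1-z3)(z2-z4) = (-19) * 7 = -133
Step 2: (z1-z4)(z2-z3) = (-9) * (-3) = 27
Step 3: Cross-ratio = -133/27 = -133/27

-133/27


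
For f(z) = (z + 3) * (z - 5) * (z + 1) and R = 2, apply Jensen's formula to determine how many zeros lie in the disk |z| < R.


Jensen's formula: (1/2pi)*integral log|f(Re^it)|dt = log|f(0)| + sum_{|a_k|<R} log(R/|a_k|)
Step 1: f(0) = 3 * (-5) * 1 = -15
Step 2: log|f(0)| = log|-3| + log|5| + log|-1| = 2.7081
Step 3: Zeros inside |z| < 2: -1
Step 4: Jensen sum = log(2/1) = 0.6931
Step 5: n(R) = number of terms in the Jensen sum = count of zeros inside |z| < 2 = 1

1


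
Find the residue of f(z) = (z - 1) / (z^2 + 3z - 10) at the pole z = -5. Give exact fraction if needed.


Step 1: Q(z) = z^2 + 3z - 10 = (z + 5)(z - 2)
Step 2: Q'(z) = 2z + 3
Step 3: Q'(-5) = -7, P(-5) = -6
Step 4: Res = P(-5)/Q'(-5) = -6/(-7) = 6/7

6/7


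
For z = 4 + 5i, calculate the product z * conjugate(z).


Step 1: conj(z) = 4 - 5i
Step 2: z * conj(z) = 4^2 + 5^2
Step 3: = 16 + 25 = 41

41


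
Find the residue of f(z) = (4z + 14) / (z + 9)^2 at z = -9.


Step 1: Pole of order 2 at z = -9
Step 2: Res = lim d/dz [(z + 9)^2 * f(z)] as z -> -9
Step 3: (z + 9)^2 * f(z) = 4z + 14
Step 4: d/dz[4z + 14] = 4

4


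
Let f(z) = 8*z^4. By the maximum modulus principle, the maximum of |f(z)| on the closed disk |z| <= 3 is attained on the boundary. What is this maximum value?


Step 1: On |z| = 3, |f(z)| = 8 * |z|^4 = 8 * 3^4
Step 2: By maximum modulus principle, maximum is on boundary.
Step 3: Maximum = 8 * 81 = 648

648


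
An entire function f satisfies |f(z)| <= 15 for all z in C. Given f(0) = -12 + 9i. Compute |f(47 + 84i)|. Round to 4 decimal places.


Step 1: By Liouville's theorem, a bounded entire function is constant.
Step 2: f(z) = f(0) = -12 + 9i for all z.
Step 3: |f(w)| = |-12 + 9i| = sqrt(144 + 81)
Step 4: = 15.0

15.0


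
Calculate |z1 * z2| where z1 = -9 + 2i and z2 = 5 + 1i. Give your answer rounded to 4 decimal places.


Step 1: |z1| = sqrt((-9)^2 + 2^2) = sqrt(85)
Step 2: |z2| = sqrt(5^2 + 1^2) = sqrt(26)
Step 3: |z1*z2| = |z1|*|z2| = sqrt(85) * sqrt(26) = sqrt(85 * 26) = sqrt(2210)
Step 4: = 47.0106

47.0106


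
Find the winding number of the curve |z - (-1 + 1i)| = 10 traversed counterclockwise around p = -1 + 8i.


Step 1: Center c = (-1, 1), radius = 10
Step 2: |p - c|^2 = 0^2 + 7^2 = 49
Step 3: r^2 = 100
Step 4: |p-c| < r so winding number = 1

1


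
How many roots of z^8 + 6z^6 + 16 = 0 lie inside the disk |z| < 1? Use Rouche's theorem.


Step 1: On |z| = 1 the three terms have sizes |z^8| = 1^8 = 1, |6z^6| = 6*1^6 = 6, |16| = 16
Step 2: The dominant term is g(z) = 16; let h(z) = z^8 + 6z^6 so f = g + h
Step 3: On |z| = 1: |g| = 16 and |h| <= 1 + 6 = 7
Step 4: Since 16 > 7, |h| < |g| on |z| = 1, so by Rouche f has the same number of zeros as g inside |z| < 1
Step 5: g(z) = 16 is a nonzero constant with no zeros inside |z| < 1. Answer = 0

0


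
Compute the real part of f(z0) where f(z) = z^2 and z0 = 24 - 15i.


Step 1: z0 = 24 - 15i
Step 2: z0^2 = 24^2 - (-15)^2 - 720i
Step 3: real part = 576 - 225 = 351

351


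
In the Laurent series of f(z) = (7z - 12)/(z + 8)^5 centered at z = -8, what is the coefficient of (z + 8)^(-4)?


Step 1: Write the numerator in powers of (z + 8): 7z - 12 = 7(z + 8) + (7*(-8) - 12) = 7(z + 8) - 68
Step 2: Divide by (z + 8)^5: f(z) = -68(z + 8)^(-5) + 7(z + 8)^(-4)
Step 3: This finite sum is the Laurent series of f about z = -8.
Step 4: Coefficient of (z + 8)^(-4) = coefficient of (z + 8) in the re-centred numerator = 7

7


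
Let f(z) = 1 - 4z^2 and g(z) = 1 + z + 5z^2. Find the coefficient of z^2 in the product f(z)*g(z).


Step 1: z^2 term in f*g comes from: (1)*(5z^2) + (0)*(z) + (-4z^2)*(1)
Step 2: = 5 + 0 - 4
Step 3: = 1

1


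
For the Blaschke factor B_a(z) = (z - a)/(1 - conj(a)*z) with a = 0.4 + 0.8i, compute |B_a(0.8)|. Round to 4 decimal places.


Step 1: Numerator z0 - a = 0.8 - (0.4 + 0.8i) = 0.4 - 0.8i
Step 2: Denominator 1 - conj(a)*z0 = 1 - (0.4 - 0.8i)*0.8 = 0.68 + 0.64i
Step 3: |z0 - a|^2 = 0.4^2 + (-0.8)^2 = 0.8; |1 - conj(a)*z0|^2 = 0.68^2 + 0.64^2 = 0.872
Step 4: |B_a(0.8)| = sqrt(0.8 / 0.872) = sqrt(0.917431)
Step 5: = 0.9578

0.9578


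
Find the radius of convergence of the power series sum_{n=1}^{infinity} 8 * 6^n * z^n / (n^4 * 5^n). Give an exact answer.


Step 1: General term a_n = 8 * 6^n / (n^4 * 5^n)
Step 2: By the root test, |a_n|^(1/n) = 8^(1/n) * 6 / (n^(4/n) * 5) -> 6/5 as n -> infinity (since 8^(1/n) -> 1 and n^(4/n) -> 1)
Step 3: R = 1/lim|a_n|^(1/n) = 5/6

5/6


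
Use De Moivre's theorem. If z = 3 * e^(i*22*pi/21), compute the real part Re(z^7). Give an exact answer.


Step 1: By De Moivre's theorem, z^7 = 3^7 * e^(i*7*22*pi/21) = 2187 * (cos(22*pi/3) + i*sin(22*pi/3))
Step 2: |z|^7 = 3^7 = 2187
Step 3: Reduce the angle mod 2*pi: 22*pi/3 - 6*pi = 4*pi/3
Step 4: cos(4*pi/3) = -1/2
Step 5: Re(z^7) = 2187 * (-1/2) = -2187/2

-2187/2


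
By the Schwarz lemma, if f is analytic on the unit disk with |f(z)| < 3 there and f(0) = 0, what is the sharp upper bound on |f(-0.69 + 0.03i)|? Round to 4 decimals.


Step 1: g = f/3 maps D -> D with g(0) = 0, so by the Schwarz lemma |g(z)| <= |z|, i.e. |f(z)| <= 3|z|; this is sharp (f(z) = 3z).
Step 2: |z0|^2 = (-0.69)^2 + 0.03^2 = 0.477
Step 3: |z0| = sqrt(0.477) = 0.690652
Step 4: Best bound = 3 * |z0| = 3 * 0.690652 = 2.072

2.072


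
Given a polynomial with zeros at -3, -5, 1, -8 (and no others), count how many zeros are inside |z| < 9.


Step 1: Check each root:
  z = -3: |-3| = 3 < 9
  z = -5: |-5| = 5 < 9
  z = 1: |1| = 1 < 9
  z = -8: |-8| = 8 < 9
Step 2: Count = 4

4


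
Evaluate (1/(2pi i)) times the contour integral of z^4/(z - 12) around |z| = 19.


Step 1: f(z) = z^4, a = 12 is inside |z| = 19
Step 2: By Cauchy integral formula: (1/(2pi*i)) * integral = f(a)
Step 3: f(12) = 12^4 = 20736

20736


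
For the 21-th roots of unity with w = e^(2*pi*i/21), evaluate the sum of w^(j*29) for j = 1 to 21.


Step 1: The sum sum_{j=1}^{n} w^(k*j) equals n if n | k, else 0.
Step 2: Here n = 21, k = 29
Step 3: Does n divide k? 21 | 29 -> False
Step 4: Sum = 0

0


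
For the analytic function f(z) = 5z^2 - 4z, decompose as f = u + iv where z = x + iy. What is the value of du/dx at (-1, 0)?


Step 1: f(z) = 5(x+iy)^2 - 4(x+iy) + 0
Step 2: u = 5(x^2 - y^2) - 4x + 0
Step 3: u_x = 10x - 4
Step 4: At (-1, 0): u_x = -10 - 4 = -14

-14


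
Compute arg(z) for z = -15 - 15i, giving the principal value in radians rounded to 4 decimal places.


Step 1: z = -15 - 15i
Step 2: arg(z) = atan2(-15, -15)
Step 3: arg(z) = -2.3562

-2.3562


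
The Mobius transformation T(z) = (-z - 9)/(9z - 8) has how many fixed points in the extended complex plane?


Step 1: Fixed points satisfy T(z) = z
Step 2: 9z^2 - 7z + 9 = 0
Step 3: Discriminant = (-7)^2 - 4*9*9 = -275
Step 4: Number of fixed points = 2

2


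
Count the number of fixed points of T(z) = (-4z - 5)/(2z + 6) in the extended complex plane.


Step 1: Fixed points satisfy T(z) = z
Step 2: 2z^2 + 10z + 5 = 0
Step 3: Discriminant = 10^2 - 4*2*5 = 60
Step 4: Number of fixed points = 2

2


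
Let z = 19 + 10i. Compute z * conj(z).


Step 1: conj(z) = 19 - 10i
Step 2: z * conj(z) = 19^2 + 10^2
Step 3: = 361 + 100 = 461

461


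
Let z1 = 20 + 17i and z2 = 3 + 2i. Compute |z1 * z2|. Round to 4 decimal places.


Step 1: |z1| = sqrt(20^2 + 17^2) = sqrt(689)
Step 2: |z2| = sqrt(3^2 + 2^2) = sqrt(13)
Step 3: |z1*z2| = |z1|*|z2| = sqrt(689) * sqrt(13) = sqrt(689 * 13) = sqrt(8957)
Step 4: = 94.6414

94.6414


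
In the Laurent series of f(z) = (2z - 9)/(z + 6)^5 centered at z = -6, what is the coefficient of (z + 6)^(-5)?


Step 1: Write the numerator in powers of (z + 6): 2z - 9 = 2(z + 6) + (2*(-6) - 9) = 2(z + 6) - 21
Step 2: Divide by (z + 6)^5: f(z) = -21(z + 6)^(-5) + 2(z + 6)^(-4)
Step 3: This finite sum is the Laurent series of f about z = -6.
Step 4: Coefficient of (z + 6)^(-5) = 2*(-6) - 9 = -21

-21


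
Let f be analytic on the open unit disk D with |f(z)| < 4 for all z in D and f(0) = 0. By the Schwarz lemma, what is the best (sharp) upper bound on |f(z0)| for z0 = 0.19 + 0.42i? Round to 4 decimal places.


Step 1: g = f/4 maps D -> D with g(0) = 0, so by the Schwarz lemma |g(z)| <= |z|, i.e. |f(z)| <= 4|z|; this is sharp (f(z) = 4z).
Step 2: |z0|^2 = 0.19^2 + 0.42^2 = 0.2125
Step 3: |z0| = sqrt(0.2125) = 0.460977
Step 4: Best bound = 4 * |z0| = 4 * 0.460977 = 1.8439

1.8439


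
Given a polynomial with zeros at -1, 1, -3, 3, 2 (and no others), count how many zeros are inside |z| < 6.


Step 1: Check each root:
  z = -1: |-1| = 1 < 6
  z = 1: |1| = 1 < 6
  z = -3: |-3| = 3 < 6
  z = 3: |3| = 3 < 6
  z = 2: |2| = 2 < 6
Step 2: Count = 5

5


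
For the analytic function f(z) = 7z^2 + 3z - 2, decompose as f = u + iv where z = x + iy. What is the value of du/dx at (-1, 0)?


Step 1: f(z) = 7(x+iy)^2 + 3(x+iy) - 2
Step 2: u = 7(x^2 - y^2) + 3x - 2
Step 3: u_x = 14x + 3
Step 4: At (-1, 0): u_x = -14 + 3 = -11

-11


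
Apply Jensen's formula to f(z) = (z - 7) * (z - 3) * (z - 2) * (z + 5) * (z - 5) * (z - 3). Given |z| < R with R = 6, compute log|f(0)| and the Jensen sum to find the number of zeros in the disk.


Jensen's formula: (1/2pi)*integral log|f(Re^it)|dt = log|f(0)| + sum_{|a_k|<R} log(R/|a_k|)
Step 1: f(0) = (-7) * (-3) * (-2) * 5 * (-5) * (-3) = -3150
Step 2: log|f(0)| = log|7| + log|3| + log|2| + log|-5| + log|5| + log|3| = 8.0552
Step 3: Zeros inside |z| < 6: 3, 2, -5, 5, 3
Step 4: Jensen sum = log(6/3) + log(6/2) + log(6/5) + log(6/5) + log(6/3) = 2.8495
Step 5: n(R) = number of terms in the Jensen sum = count of zeros inside |z| < 6 = 5

5


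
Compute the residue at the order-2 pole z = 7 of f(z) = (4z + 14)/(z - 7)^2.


Step 1: Pole of order 2 at z = 7
Step 2: Res = lim d/dz [(z - 7)^2 * f(z)] as z -> 7
Step 3: (z - 7)^2 * f(z) = 4z + 14
Step 4: d/dz[4z + 14] = 4

4


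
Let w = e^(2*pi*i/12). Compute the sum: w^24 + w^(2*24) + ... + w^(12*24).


Step 1: The sum sum_{j=1}^{n} w^(k*j) equals n if n | k, else 0.
Step 2: Here n = 12, k = 24
Step 3: Does n divide k? 12 | 24 -> True
Step 4: Sum = 12

12


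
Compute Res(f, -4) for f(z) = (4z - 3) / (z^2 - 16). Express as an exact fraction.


Step 1: Q(z) = z^2 - 16 = (z + 4)(z - 4)
Step 2: Q'(z) = 2z
Step 3: Q'(-4) = -8, P(-4) = -19
Step 4: Res = P(-4)/Q'(-4) = -19/(-8) = 19/8

19/8


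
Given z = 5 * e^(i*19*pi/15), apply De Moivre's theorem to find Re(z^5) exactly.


Step 1: By De Moivre's theorem, z^5 = 5^5 * e^(i*5*19*pi/15) = 3125 * (cos(19*pi/3) + i*sin(19*pi/3))
Step 2: |z|^5 = 5^5 = 3125
Step 3: Reduce the angle mod 2*pi: 19*pi/3 - 6*pi = pi/3
Step 4: cos(pi/3) = 1/2
Step 5: Re(z^5) = 3125 * 1/2 = 3125/2

3125/2


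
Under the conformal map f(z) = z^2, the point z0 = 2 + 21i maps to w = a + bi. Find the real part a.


Step 1: z0 = 2 + 21i
Step 2: z0^2 = 2^2 - 21^2 + 84i
Step 3: real part = 4 - 441 = -437

-437


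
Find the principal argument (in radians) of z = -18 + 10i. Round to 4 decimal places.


Step 1: z = -18 + 10i
Step 2: arg(z) = atan2(10, -18)
Step 3: arg(z) = 2.6345

2.6345


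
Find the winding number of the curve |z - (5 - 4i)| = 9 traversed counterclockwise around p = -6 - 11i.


Step 1: Center c = (5, -4), radius = 9
Step 2: |p - c|^2 = (-11)^2 + (-7)^2 = 170
Step 3: r^2 = 81
Step 4: |p-c| > r so winding number = 0

0


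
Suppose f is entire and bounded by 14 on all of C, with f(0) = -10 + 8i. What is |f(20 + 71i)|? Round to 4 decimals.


Step 1: By Liouville's theorem, a bounded entire function is constant.
Step 2: f(z) = f(0) = -10 + 8i for all z.
Step 3: |f(w)| = |-10 + 8i| = sqrt(100 + 64)
Step 4: = 12.8062

12.8062


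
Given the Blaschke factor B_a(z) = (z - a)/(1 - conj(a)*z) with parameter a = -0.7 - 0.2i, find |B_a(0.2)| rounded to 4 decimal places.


Step 1: Numerator z0 - a = 0.2 - (-0.7 - 0.2i) = 0.9 + 0.2i
Step 2: Denominator 1 - conj(a)*z0 = 1 - (-0.7 + 0.2i)*0.2 = 1.14 - 0.04i
Step 3: |z0 - a|^2 = 0.9^2 + 0.2^2 = 0.85; |1 - conj(a)*z0|^2 = 1.14^2 + (-0.04)^2 = 1.3012
Step 4: |B_a(0.2)| = sqrt(0.85 / 1.3012) = sqrt(0.653243)
Step 5: = 0.8082

0.8082


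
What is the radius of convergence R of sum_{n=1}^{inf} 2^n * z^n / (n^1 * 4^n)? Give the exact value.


Step 1: General term a_n = 2^n / (n^1 * 4^n)
Step 2: By the root test, |a_n|^(1/n) = 2 / (n^(1/n) * 4) -> 2/4 as n -> infinity (since n^(1/n) -> 1)
Step 3: R = 1/lim|a_n|^(1/n) = 4/2 = 2

2


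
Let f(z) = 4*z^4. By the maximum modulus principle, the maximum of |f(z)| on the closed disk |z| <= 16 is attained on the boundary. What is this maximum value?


Step 1: On |z| = 16, |f(z)| = 4 * |z|^4 = 4 * 16^4
Step 2: By maximum modulus principle, maximum is on boundary.
Step 3: Maximum = 4 * 65536 = 262144

262144


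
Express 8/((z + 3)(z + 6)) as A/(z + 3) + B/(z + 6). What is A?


Step 1: Multiply both sides by (z + 3) and set z = -3
Step 2: A = 8 / (-3 + 6)
Step 3: A = 8 / 3
Step 4: A = 8/3

8/3


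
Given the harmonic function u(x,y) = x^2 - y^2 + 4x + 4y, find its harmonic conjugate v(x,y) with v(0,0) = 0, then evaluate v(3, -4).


Step 1: v_x = -u_y = 2y - 4
Step 2: v_y = u_x = 2x + 4
Step 3: v = 2xy - 4x + 4y + C
Step 4: v(0,0) = 0 => C = 0
Step 5: v(3, -4) = -52

-52


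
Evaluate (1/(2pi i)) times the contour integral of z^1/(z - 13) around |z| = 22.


Step 1: f(z) = z^1, a = 13 is inside |z| = 22
Step 2: By Cauchy integral formula: (1/(2pi*i)) * integral = f(a)
Step 3: f(13) = 13^1 = 13

13


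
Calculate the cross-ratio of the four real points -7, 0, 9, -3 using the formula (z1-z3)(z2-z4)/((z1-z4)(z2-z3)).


Step 1: (z1-z3)(z2-z4) = (-16) * 3 = -48
Step 2: (z1-z4)(z2-z3) = (-4) * (-9) = 36
Step 3: Cross-ratio = -48/36 = -4/3

-4/3


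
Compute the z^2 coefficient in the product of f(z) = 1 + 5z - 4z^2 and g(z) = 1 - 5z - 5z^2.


Step 1: z^2 term in f*g comes from: (1)*(-5z^2) + (5z)*(-5z) + (-4z^2)*(1)
Step 2: = -5 - 25 - 4
Step 3: = -34

-34


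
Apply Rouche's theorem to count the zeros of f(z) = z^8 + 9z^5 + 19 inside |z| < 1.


Step 1: On |z| = 1 the three terms have sizes |z^8| = 1^8 = 1, |9z^5| = 9*1^5 = 9, |19| = 19
Step 2: The dominant term is g(z) = 19; let h(z) = z^8 + 9z^5 so f = g + h
Step 3: On |z| = 1: |g| = 19 and |h| <= 1 + 9 = 10
Step 4: Since 19 > 10, |h| < |g| on |z| = 1, so by Rouche f has the same number of zeros as g inside |z| < 1
Step 5: g(z) = 19 is a nonzero constant with no zeros inside |z| < 1. Answer = 0

0


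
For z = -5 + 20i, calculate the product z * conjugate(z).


Step 1: conj(z) = -5 - 20i
Step 2: z * conj(z) = (-5)^2 + 20^2
Step 3: = 25 + 400 = 425

425


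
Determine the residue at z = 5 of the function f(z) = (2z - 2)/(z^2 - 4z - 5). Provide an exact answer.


Step 1: Q(z) = z^2 - 4z - 5 = (z - 5)(z + 1)
Step 2: Q'(z) = 2z - 4
Step 3: Q'(5) = 6, P(5) = 8
Step 4: Res = P(5)/Q'(5) = 8/6 = 4/3

4/3


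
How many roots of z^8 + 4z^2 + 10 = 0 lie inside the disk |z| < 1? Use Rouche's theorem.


Step 1: On |z| = 1 the three terms have sizes |z^8| = 1^8 = 1, |4z^2| = 4*1^2 = 4, |10| = 10
Step 2: The dominant term is g(z) = 10; let h(z) = z^8 + 4z^2 so f = g + h
Step 3: On |z| = 1: |g| = 10 and |h| <= 1 + 4 = 5
Step 4: Since 10 > 5, |h| < |g| on |z| = 1, so by Rouche f has the same number of zeros as g inside |z| < 1
Step 5: g(z) = 10 is a nonzero constant with no zeros inside |z| < 1. Answer = 0

0


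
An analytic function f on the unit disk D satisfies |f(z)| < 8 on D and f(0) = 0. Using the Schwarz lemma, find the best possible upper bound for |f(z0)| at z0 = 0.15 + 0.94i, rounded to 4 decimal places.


Step 1: g = f/8 maps D -> D with g(0) = 0, so by the Schwarz lemma |g(z)| <= |z|, i.e. |f(z)| <= 8|z|; this is sharp (f(z) = 8z).
Step 2: |z0|^2 = 0.15^2 + 0.94^2 = 0.9061
Step 3: |z0| = sqrt(0.9061) = 0.951893
Step 4: Best bound = 8 * |z0| = 8 * 0.951893 = 7.6151

7.6151


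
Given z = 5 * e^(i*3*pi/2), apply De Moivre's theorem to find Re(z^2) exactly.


Step 1: By De Moivre's theorem, z^2 = 5^2 * e^(i*2*3*pi/2) = 25 * (cos(3*pi) + i*sin(3*pi))
Step 2: |z|^2 = 5^2 = 25
Step 3: Reduce the angle mod 2*pi: 3*pi - 2*pi = pi
Step 4: cos(pi) = -1
Step 5: Re(z^2) = 25 * (-1) = -25

-25


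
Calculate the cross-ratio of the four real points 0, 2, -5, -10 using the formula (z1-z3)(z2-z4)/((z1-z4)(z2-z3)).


Step 1: (z1-z3)(z2-z4) = 5 * 12 = 60
Step 2: (z1-z4)(z2-z3) = 10 * 7 = 70
Step 3: Cross-ratio = 60/70 = 6/7

6/7


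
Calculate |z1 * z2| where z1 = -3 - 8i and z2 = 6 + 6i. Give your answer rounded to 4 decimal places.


Step 1: |z1| = sqrt((-3)^2 + (-8)^2) = sqrt(73)
Step 2: |z2| = sqrt(6^2 + 6^2) = sqrt(72)
Step 3: |z1*z2| = |z1|*|z2| = sqrt(73) * sqrt(72) = sqrt(73 * 72) = sqrt(5256)
Step 4: = 72.4983

72.4983


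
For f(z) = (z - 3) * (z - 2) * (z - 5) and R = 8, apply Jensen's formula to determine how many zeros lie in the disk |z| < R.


Jensen's formula: (1/2pi)*integral log|f(Re^it)|dt = log|f(0)| + sum_{|a_k|<R} log(R/|a_k|)
Step 1: f(0) = (-3) * (-2) * (-5) = -30
Step 2: log|f(0)| = log|3| + log|2| + log|5| = 3.4012
Step 3: Zeros inside |z| < 8: 3, 2, 5
Step 4: Jensen sum = log(8/3) + log(8/2) + log(8/5) = 2.8371
Step 5: n(R) = number of terms in the Jensen sum = count of zeros inside |z| < 8 = 3

3


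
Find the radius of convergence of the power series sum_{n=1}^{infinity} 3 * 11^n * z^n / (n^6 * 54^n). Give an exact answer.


Step 1: General term a_n = 3 * 11^n / (n^6 * 54^n)
Step 2: By the root test, |a_n|^(1/n) = 3^(1/n) * 11 / (n^(6/n) * 54) -> 11/54 as n -> infinity (since 3^(1/n) -> 1 and n^(6/n) -> 1)
Step 3: R = 1/lim|a_n|^(1/n) = 54/11

54/11


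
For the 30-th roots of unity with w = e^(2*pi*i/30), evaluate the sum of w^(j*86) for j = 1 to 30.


Step 1: The sum sum_{j=1}^{n} w^(k*j) equals n if n | k, else 0.
Step 2: Here n = 30, k = 86
Step 3: Does n divide k? 30 | 86 -> False
Step 4: Sum = 0

0


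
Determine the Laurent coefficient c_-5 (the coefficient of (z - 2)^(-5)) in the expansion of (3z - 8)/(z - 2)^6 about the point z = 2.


Step 1: Write the numerator in powers of (z - 2): 3z - 8 = 3(z - 2) + (3*2 - 8) = 3(z - 2) - 2
Step 2: Divide by (z - 2)^6: f(z) = -2(z - 2)^(-6) + 3(z - 2)^(-5)
Step 3: This finite sum is the Laurent series of f about z = 2.
Step 4: Coefficient of (z - 2)^(-5) = coefficient of (z - 2) in the re-centred numerator = 3

3


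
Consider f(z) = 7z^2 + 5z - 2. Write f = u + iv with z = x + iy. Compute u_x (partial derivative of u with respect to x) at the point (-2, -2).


Step 1: f(z) = 7(x+iy)^2 + 5(x+iy) - 2
Step 2: u = 7(x^2 - y^2) + 5x - 2
Step 3: u_x = 14x + 5
Step 4: At (-2, -2): u_x = -28 + 5 = -23

-23


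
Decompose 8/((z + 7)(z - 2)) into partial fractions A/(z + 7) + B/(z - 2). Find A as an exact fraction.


Step 1: Multiply both sides by (z + 7) and set z = -7
Step 2: A = 8 / (-7 - 2)
Step 3: A = 8 / (-9)
Step 4: A = -8/9

-8/9


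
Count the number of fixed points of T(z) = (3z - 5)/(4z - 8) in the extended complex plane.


Step 1: Fixed points satisfy T(z) = z
Step 2: 4z^2 - 11z + 5 = 0
Step 3: Discriminant = (-11)^2 - 4*4*5 = 41
Step 4: Number of fixed points = 2

2


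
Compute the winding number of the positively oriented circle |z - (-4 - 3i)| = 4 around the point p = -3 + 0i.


Step 1: Center c = (-4, -3), radius = 4
Step 2: |p - c|^2 = 1^2 + 3^2 = 10
Step 3: r^2 = 16
Step 4: |p-c| < r so winding number = 1

1


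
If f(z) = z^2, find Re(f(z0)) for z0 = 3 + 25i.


Step 1: z0 = 3 + 25i
Step 2: z0^2 = 3^2 - 25^2 + 150i
Step 3: real part = 9 - 625 = -616

-616


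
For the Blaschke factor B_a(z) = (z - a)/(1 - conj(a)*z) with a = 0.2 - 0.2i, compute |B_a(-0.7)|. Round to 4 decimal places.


Step 1: Numerator z0 - a = -0.7 - (0.2 - 0.2i) = -0.9 + 0.2i
Step 2: Denominator 1 - conj(a)*z0 = 1 - (0.2 + 0.2i)*(-0.7) = 1.14 + 0.14i
Step 3: |z0 - a|^2 = (-0.9)^2 + 0.2^2 = 0.85; |1 - conj(a)*z0|^2 = 1.14^2 + 0.14^2 = 1.3192
Step 4: |B_a(-0.7)| = sqrt(0.85 / 1.3192) = sqrt(0.64433)
Step 5: = 0.8027

0.8027


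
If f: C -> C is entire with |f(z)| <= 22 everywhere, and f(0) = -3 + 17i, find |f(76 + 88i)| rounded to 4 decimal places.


Step 1: By Liouville's theorem, a bounded entire function is constant.
Step 2: f(z) = f(0) = -3 + 17i for all z.
Step 3: |f(w)| = |-3 + 17i| = sqrt(9 + 289)
Step 4: = 17.2627

17.2627


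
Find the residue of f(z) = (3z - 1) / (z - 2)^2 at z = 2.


Step 1: Pole of order 2 at z = 2
Step 2: Res = lim d/dz [(z - 2)^2 * f(z)] as z -> 2
Step 3: (z - 2)^2 * f(z) = 3z - 1
Step 4: d/dz[3z - 1] = 3

3


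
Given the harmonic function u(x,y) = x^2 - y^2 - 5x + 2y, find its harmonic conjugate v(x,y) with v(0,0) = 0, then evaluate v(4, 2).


Step 1: v_x = -u_y = 2y - 2
Step 2: v_y = u_x = 2x - 5
Step 3: v = 2xy - 2x - 5y + C
Step 4: v(0,0) = 0 => C = 0
Step 5: v(4, 2) = -2

-2


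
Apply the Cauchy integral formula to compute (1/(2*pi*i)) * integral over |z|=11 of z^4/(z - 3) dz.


Step 1: f(z) = z^4, a = 3 is inside |z| = 11
Step 2: By Cauchy integral formula: (1/(2pi*i)) * integral = f(a)
Step 3: f(3) = 3^4 = 81

81
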